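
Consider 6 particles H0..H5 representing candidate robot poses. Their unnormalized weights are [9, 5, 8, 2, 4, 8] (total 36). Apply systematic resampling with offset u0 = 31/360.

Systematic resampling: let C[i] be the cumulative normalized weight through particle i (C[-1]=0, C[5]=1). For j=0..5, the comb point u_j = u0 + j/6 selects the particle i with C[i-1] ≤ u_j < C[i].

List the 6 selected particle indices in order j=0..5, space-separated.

0 1 2 2 4 5

C = [1/4, 7/18, 11/18, 2/3, 7/9, 1]
j=0: u_0=31/360 ∈ [0, 1/4) → index 0
j=1: u_1=91/360 ∈ [1/4, 7/18) → index 1
j=2: u_2=151/360 ∈ [7/18, 11/18) → index 2
j=3: u_3=211/360 ∈ [7/18, 11/18) → index 2
j=4: u_4=271/360 ∈ [2/3, 7/9) → index 4
j=5: u_5=331/360 ∈ [7/9, 1) → index 5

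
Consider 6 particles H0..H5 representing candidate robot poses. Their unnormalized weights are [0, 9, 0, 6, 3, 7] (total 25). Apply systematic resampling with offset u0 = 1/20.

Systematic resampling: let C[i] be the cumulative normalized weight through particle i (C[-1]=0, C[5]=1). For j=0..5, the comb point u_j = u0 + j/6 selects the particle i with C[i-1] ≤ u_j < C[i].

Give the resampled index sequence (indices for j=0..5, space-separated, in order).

1 1 3 3 4 5

C = [0, 9/25, 9/25, 3/5, 18/25, 1]
j=0: u_0=1/20 ∈ [0, 9/25) → index 1
j=1: u_1=13/60 ∈ [0, 9/25) → index 1
j=2: u_2=23/60 ∈ [9/25, 3/5) → index 3
j=3: u_3=11/20 ∈ [9/25, 3/5) → index 3
j=4: u_4=43/60 ∈ [3/5, 18/25) → index 4
j=5: u_5=53/60 ∈ [18/25, 1) → index 5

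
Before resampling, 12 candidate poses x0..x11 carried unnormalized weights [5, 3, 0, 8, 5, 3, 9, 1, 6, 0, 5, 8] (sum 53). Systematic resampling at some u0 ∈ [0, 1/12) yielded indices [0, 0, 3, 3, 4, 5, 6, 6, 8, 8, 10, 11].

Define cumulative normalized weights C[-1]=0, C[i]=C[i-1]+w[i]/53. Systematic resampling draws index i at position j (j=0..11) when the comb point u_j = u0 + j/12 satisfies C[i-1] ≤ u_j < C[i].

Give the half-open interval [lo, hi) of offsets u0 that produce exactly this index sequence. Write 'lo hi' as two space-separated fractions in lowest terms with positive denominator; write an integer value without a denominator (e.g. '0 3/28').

C = [5/53, 8/53, 8/53, 16/53, 21/53, 24/53, 33/53, 34/53, 40/53, 40/53, 45/53, 1]
j=0 picked index 0: u0 ∈ [0, 5/53)
j=1 picked index 0: u0 ∈ [-1/12, 7/636)
j=2 picked index 3: u0 ∈ [-5/318, 43/318)
j=3 picked index 3: u0 ∈ [-21/212, 11/212)
j=4 picked index 4: u0 ∈ [-5/159, 10/159)
j=5 picked index 5: u0 ∈ [-13/636, 23/636)
j=6 picked index 6: u0 ∈ [-5/106, 13/106)
j=7 picked index 6: u0 ∈ [-83/636, 25/636)
j=8 picked index 8: u0 ∈ [-4/159, 14/159)
j=9 picked index 8: u0 ∈ [-23/212, 1/212)
j=10 picked index 10: u0 ∈ [-25/318, 5/318)
j=11 picked index 11: u0 ∈ [-43/636, 1/12)
intersection: [0, 1/212)

0 1/212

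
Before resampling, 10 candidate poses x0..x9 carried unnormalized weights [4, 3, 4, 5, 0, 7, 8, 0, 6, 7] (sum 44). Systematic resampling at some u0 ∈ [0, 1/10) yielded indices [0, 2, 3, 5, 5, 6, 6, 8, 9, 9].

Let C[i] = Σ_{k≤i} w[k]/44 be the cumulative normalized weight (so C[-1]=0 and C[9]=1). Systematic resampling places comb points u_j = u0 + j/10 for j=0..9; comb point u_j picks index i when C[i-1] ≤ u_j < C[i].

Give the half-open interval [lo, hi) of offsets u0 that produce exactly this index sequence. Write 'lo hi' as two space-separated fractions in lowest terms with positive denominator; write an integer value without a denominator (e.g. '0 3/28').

C = [1/11, 7/44, 1/4, 4/11, 4/11, 23/44, 31/44, 31/44, 37/44, 1]
j=0 picked index 0: u0 ∈ [0, 1/11)
j=1 picked index 2: u0 ∈ [13/220, 3/20)
j=2 picked index 3: u0 ∈ [1/20, 9/55)
j=3 picked index 5: u0 ∈ [7/110, 49/220)
j=4 picked index 5: u0 ∈ [-2/55, 27/220)
j=5 picked index 6: u0 ∈ [1/44, 9/44)
j=6 picked index 6: u0 ∈ [-17/220, 23/220)
j=7 picked index 8: u0 ∈ [1/220, 31/220)
j=8 picked index 9: u0 ∈ [9/220, 1/5)
j=9 picked index 9: u0 ∈ [-13/220, 1/10)
intersection: [7/110, 1/11)

7/110 1/11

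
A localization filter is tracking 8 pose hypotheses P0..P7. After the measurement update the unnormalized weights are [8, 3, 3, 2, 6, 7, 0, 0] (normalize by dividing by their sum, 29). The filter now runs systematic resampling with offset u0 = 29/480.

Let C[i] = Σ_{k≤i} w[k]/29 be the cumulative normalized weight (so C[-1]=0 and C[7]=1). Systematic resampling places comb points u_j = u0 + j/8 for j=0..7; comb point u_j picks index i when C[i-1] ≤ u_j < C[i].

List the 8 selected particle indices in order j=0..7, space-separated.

0 0 1 2 4 4 5 5

C = [8/29, 11/29, 14/29, 16/29, 22/29, 1, 1, 1]
j=0: u_0=29/480 ∈ [0, 8/29) → index 0
j=1: u_1=89/480 ∈ [0, 8/29) → index 0
j=2: u_2=149/480 ∈ [8/29, 11/29) → index 1
j=3: u_3=209/480 ∈ [11/29, 14/29) → index 2
j=4: u_4=269/480 ∈ [16/29, 22/29) → index 4
j=5: u_5=329/480 ∈ [16/29, 22/29) → index 4
j=6: u_6=389/480 ∈ [22/29, 1) → index 5
j=7: u_7=449/480 ∈ [22/29, 1) → index 5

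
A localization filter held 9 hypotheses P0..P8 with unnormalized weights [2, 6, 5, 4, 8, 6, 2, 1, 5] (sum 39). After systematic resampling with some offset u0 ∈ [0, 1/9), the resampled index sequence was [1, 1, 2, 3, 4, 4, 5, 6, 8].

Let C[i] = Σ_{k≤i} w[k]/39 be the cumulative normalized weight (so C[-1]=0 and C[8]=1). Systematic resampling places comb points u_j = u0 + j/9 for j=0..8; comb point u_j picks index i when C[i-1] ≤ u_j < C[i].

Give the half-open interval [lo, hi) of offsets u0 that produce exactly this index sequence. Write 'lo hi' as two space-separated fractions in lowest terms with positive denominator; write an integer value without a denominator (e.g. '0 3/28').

C = [2/39, 8/39, 1/3, 17/39, 25/39, 31/39, 11/13, 34/39, 1]
j=0 picked index 1: u0 ∈ [2/39, 8/39)
j=1 picked index 1: u0 ∈ [-7/117, 11/117)
j=2 picked index 2: u0 ∈ [-2/117, 1/9)
j=3 picked index 3: u0 ∈ [0, 4/39)
j=4 picked index 4: u0 ∈ [-1/117, 23/117)
j=5 picked index 4: u0 ∈ [-14/117, 10/117)
j=6 picked index 5: u0 ∈ [-1/39, 5/39)
j=7 picked index 6: u0 ∈ [2/117, 8/117)
j=8 picked index 8: u0 ∈ [-2/117, 1/9)
intersection: [2/39, 8/117)

2/39 8/117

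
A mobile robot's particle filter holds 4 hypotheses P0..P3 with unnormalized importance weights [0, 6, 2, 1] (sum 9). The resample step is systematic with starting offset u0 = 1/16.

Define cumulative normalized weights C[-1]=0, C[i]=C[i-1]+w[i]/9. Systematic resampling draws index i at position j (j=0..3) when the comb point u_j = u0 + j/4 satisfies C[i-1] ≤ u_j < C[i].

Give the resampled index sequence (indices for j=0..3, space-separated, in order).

C = [0, 2/3, 8/9, 1]
j=0: u_0=1/16 ∈ [0, 2/3) → index 1
j=1: u_1=5/16 ∈ [0, 2/3) → index 1
j=2: u_2=9/16 ∈ [0, 2/3) → index 1
j=3: u_3=13/16 ∈ [2/3, 8/9) → index 2

1 1 1 2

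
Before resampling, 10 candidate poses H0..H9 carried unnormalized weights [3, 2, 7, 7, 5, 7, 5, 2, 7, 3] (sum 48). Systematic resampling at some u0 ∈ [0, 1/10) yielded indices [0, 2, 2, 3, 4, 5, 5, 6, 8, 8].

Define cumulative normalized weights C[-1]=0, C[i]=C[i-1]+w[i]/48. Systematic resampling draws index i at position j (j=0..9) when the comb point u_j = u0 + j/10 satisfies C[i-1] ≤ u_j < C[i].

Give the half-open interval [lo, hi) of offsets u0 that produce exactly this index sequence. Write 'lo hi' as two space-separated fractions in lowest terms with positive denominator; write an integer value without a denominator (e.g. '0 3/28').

1/240 3/80

C = [1/16, 5/48, 1/4, 19/48, 1/2, 31/48, 3/4, 19/24, 15/16, 1]
j=0 picked index 0: u0 ∈ [0, 1/16)
j=1 picked index 2: u0 ∈ [1/240, 3/20)
j=2 picked index 2: u0 ∈ [-23/240, 1/20)
j=3 picked index 3: u0 ∈ [-1/20, 23/240)
j=4 picked index 4: u0 ∈ [-1/240, 1/10)
j=5 picked index 5: u0 ∈ [0, 7/48)
j=6 picked index 5: u0 ∈ [-1/10, 11/240)
j=7 picked index 6: u0 ∈ [-13/240, 1/20)
j=8 picked index 8: u0 ∈ [-1/120, 11/80)
j=9 picked index 8: u0 ∈ [-13/120, 3/80)
intersection: [1/240, 3/80)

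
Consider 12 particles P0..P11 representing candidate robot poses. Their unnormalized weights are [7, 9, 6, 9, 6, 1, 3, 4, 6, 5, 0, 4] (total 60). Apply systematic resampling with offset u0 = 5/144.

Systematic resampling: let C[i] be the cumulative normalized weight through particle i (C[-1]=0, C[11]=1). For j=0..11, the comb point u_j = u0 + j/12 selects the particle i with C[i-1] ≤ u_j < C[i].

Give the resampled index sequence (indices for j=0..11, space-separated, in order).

0 1 1 2 3 3 4 5 7 8 9 11

C = [7/60, 4/15, 11/30, 31/60, 37/60, 19/30, 41/60, 3/4, 17/20, 14/15, 14/15, 1]
j=0: u_0=5/144 ∈ [0, 7/60) → index 0
j=1: u_1=17/144 ∈ [7/60, 4/15) → index 1
j=2: u_2=29/144 ∈ [7/60, 4/15) → index 1
j=3: u_3=41/144 ∈ [4/15, 11/30) → index 2
j=4: u_4=53/144 ∈ [11/30, 31/60) → index 3
j=5: u_5=65/144 ∈ [11/30, 31/60) → index 3
j=6: u_6=77/144 ∈ [31/60, 37/60) → index 4
j=7: u_7=89/144 ∈ [37/60, 19/30) → index 5
j=8: u_8=101/144 ∈ [41/60, 3/4) → index 7
j=9: u_9=113/144 ∈ [3/4, 17/20) → index 8
j=10: u_10=125/144 ∈ [17/20, 14/15) → index 9
j=11: u_11=137/144 ∈ [14/15, 1) → index 11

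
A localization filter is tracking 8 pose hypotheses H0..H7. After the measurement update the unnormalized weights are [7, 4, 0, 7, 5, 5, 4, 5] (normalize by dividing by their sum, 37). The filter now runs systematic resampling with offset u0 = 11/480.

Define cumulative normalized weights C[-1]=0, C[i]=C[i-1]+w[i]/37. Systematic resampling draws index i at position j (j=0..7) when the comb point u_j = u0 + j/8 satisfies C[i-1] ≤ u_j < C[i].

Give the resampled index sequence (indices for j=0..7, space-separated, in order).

C = [7/37, 11/37, 11/37, 18/37, 23/37, 28/37, 32/37, 1]
j=0: u_0=11/480 ∈ [0, 7/37) → index 0
j=1: u_1=71/480 ∈ [0, 7/37) → index 0
j=2: u_2=131/480 ∈ [7/37, 11/37) → index 1
j=3: u_3=191/480 ∈ [11/37, 18/37) → index 3
j=4: u_4=251/480 ∈ [18/37, 23/37) → index 4
j=5: u_5=311/480 ∈ [23/37, 28/37) → index 5
j=6: u_6=371/480 ∈ [28/37, 32/37) → index 6
j=7: u_7=431/480 ∈ [32/37, 1) → index 7

0 0 1 3 4 5 6 7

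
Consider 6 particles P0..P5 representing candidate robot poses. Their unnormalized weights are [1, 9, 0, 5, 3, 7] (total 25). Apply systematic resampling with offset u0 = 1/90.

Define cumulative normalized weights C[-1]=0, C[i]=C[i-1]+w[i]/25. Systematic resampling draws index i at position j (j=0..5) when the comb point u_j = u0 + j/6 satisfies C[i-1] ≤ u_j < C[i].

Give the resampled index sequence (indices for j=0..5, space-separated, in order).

0 1 1 3 4 5

C = [1/25, 2/5, 2/5, 3/5, 18/25, 1]
j=0: u_0=1/90 ∈ [0, 1/25) → index 0
j=1: u_1=8/45 ∈ [1/25, 2/5) → index 1
j=2: u_2=31/90 ∈ [1/25, 2/5) → index 1
j=3: u_3=23/45 ∈ [2/5, 3/5) → index 3
j=4: u_4=61/90 ∈ [3/5, 18/25) → index 4
j=5: u_5=38/45 ∈ [18/25, 1) → index 5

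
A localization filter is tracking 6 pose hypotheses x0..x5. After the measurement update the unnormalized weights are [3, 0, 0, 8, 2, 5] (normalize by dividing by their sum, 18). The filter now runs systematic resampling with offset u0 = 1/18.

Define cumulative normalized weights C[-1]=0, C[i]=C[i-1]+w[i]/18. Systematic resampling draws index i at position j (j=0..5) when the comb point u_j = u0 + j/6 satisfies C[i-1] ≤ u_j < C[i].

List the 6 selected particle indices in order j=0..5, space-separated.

0 3 3 3 5 5

C = [1/6, 1/6, 1/6, 11/18, 13/18, 1]
j=0: u_0=1/18 ∈ [0, 1/6) → index 0
j=1: u_1=2/9 ∈ [1/6, 11/18) → index 3
j=2: u_2=7/18 ∈ [1/6, 11/18) → index 3
j=3: u_3=5/9 ∈ [1/6, 11/18) → index 3
j=4: u_4=13/18 ∈ [13/18, 1) → index 5
j=5: u_5=8/9 ∈ [13/18, 1) → index 5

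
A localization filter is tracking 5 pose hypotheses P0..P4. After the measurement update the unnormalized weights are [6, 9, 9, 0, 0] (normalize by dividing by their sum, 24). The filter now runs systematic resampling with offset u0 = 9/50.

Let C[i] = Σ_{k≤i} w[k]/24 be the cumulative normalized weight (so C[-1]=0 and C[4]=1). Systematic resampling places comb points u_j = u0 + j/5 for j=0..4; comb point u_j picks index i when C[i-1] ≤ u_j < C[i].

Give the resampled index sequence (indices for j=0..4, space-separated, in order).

C = [1/4, 5/8, 1, 1, 1]
j=0: u_0=9/50 ∈ [0, 1/4) → index 0
j=1: u_1=19/50 ∈ [1/4, 5/8) → index 1
j=2: u_2=29/50 ∈ [1/4, 5/8) → index 1
j=3: u_3=39/50 ∈ [5/8, 1) → index 2
j=4: u_4=49/50 ∈ [5/8, 1) → index 2

0 1 1 2 2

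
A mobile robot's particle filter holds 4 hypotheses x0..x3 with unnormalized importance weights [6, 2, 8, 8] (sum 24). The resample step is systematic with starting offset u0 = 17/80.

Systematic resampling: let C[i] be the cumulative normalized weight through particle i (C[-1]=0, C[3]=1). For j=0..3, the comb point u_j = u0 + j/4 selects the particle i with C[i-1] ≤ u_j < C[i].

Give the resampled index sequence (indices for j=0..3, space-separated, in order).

0 2 3 3

C = [1/4, 1/3, 2/3, 1]
j=0: u_0=17/80 ∈ [0, 1/4) → index 0
j=1: u_1=37/80 ∈ [1/3, 2/3) → index 2
j=2: u_2=57/80 ∈ [2/3, 1) → index 3
j=3: u_3=77/80 ∈ [2/3, 1) → index 3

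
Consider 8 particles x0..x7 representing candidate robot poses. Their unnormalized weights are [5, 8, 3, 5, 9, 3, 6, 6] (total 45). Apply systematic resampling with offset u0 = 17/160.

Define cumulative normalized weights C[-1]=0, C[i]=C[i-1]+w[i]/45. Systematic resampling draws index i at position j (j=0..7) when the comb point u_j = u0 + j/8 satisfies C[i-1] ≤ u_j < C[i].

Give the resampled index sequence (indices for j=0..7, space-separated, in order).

C = [1/9, 13/45, 16/45, 7/15, 2/3, 11/15, 13/15, 1]
j=0: u_0=17/160 ∈ [0, 1/9) → index 0
j=1: u_1=37/160 ∈ [1/9, 13/45) → index 1
j=2: u_2=57/160 ∈ [16/45, 7/15) → index 3
j=3: u_3=77/160 ∈ [7/15, 2/3) → index 4
j=4: u_4=97/160 ∈ [7/15, 2/3) → index 4
j=5: u_5=117/160 ∈ [2/3, 11/15) → index 5
j=6: u_6=137/160 ∈ [11/15, 13/15) → index 6
j=7: u_7=157/160 ∈ [13/15, 1) → index 7

0 1 3 4 4 5 6 7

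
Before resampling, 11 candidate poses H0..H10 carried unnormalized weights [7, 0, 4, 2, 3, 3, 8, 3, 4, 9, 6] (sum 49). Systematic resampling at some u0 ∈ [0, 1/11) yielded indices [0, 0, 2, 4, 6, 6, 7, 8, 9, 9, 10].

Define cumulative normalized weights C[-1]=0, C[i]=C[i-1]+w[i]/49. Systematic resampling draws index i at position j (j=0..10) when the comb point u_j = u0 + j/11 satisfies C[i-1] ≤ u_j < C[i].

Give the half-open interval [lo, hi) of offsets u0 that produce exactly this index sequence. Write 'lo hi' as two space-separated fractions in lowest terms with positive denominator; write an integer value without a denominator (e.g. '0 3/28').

C = [1/7, 1/7, 11/49, 13/49, 16/49, 19/49, 27/49, 30/49, 34/49, 43/49, 1]
j=0 picked index 0: u0 ∈ [0, 1/7)
j=1 picked index 0: u0 ∈ [-1/11, 4/77)
j=2 picked index 2: u0 ∈ [-3/77, 23/539)
j=3 picked index 4: u0 ∈ [-4/539, 29/539)
j=4 picked index 6: u0 ∈ [13/539, 101/539)
j=5 picked index 6: u0 ∈ [-36/539, 52/539)
j=6 picked index 7: u0 ∈ [3/539, 36/539)
j=7 picked index 8: u0 ∈ [-13/539, 31/539)
j=8 picked index 9: u0 ∈ [-18/539, 81/539)
j=9 picked index 9: u0 ∈ [-67/539, 32/539)
j=10 picked index 10: u0 ∈ [-17/539, 1/11)
intersection: [13/539, 23/539)

13/539 23/539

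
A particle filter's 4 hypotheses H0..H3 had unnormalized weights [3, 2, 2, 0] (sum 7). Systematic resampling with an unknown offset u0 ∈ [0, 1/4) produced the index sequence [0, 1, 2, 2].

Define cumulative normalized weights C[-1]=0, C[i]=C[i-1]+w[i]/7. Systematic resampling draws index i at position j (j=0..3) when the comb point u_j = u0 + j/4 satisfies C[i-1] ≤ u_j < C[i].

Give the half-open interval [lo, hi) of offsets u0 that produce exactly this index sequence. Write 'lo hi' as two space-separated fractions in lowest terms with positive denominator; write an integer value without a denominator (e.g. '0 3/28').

3/14 1/4

C = [3/7, 5/7, 1, 1]
j=0 picked index 0: u0 ∈ [0, 3/7)
j=1 picked index 1: u0 ∈ [5/28, 13/28)
j=2 picked index 2: u0 ∈ [3/14, 1/2)
j=3 picked index 2: u0 ∈ [-1/28, 1/4)
intersection: [3/14, 1/4)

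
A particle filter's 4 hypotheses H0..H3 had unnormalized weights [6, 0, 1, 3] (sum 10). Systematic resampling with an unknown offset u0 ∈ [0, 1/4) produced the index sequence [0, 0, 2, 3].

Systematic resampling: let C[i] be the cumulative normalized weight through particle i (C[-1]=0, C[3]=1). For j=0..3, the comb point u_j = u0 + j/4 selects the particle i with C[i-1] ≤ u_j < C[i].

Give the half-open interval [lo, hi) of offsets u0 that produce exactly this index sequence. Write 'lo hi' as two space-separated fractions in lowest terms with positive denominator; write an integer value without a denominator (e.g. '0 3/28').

C = [3/5, 3/5, 7/10, 1]
j=0 picked index 0: u0 ∈ [0, 3/5)
j=1 picked index 0: u0 ∈ [-1/4, 7/20)
j=2 picked index 2: u0 ∈ [1/10, 1/5)
j=3 picked index 3: u0 ∈ [-1/20, 1/4)
intersection: [1/10, 1/5)

1/10 1/5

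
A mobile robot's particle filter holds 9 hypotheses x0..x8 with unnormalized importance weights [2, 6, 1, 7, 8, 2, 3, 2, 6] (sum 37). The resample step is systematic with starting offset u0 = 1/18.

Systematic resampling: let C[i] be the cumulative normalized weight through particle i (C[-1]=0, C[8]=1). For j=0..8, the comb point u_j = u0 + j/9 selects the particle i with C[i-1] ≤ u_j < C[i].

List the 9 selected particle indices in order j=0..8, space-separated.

C = [2/37, 8/37, 9/37, 16/37, 24/37, 26/37, 29/37, 31/37, 1]
j=0: u_0=1/18 ∈ [2/37, 8/37) → index 1
j=1: u_1=1/6 ∈ [2/37, 8/37) → index 1
j=2: u_2=5/18 ∈ [9/37, 16/37) → index 3
j=3: u_3=7/18 ∈ [9/37, 16/37) → index 3
j=4: u_4=1/2 ∈ [16/37, 24/37) → index 4
j=5: u_5=11/18 ∈ [16/37, 24/37) → index 4
j=6: u_6=13/18 ∈ [26/37, 29/37) → index 6
j=7: u_7=5/6 ∈ [29/37, 31/37) → index 7
j=8: u_8=17/18 ∈ [31/37, 1) → index 8

1 1 3 3 4 4 6 7 8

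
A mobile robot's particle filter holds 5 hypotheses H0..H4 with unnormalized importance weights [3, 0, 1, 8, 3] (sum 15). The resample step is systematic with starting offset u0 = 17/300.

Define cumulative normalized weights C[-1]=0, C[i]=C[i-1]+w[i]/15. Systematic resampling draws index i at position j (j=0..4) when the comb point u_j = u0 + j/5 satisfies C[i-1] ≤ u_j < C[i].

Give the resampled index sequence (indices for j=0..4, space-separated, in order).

C = [1/5, 1/5, 4/15, 4/5, 1]
j=0: u_0=17/300 ∈ [0, 1/5) → index 0
j=1: u_1=77/300 ∈ [1/5, 4/15) → index 2
j=2: u_2=137/300 ∈ [4/15, 4/5) → index 3
j=3: u_3=197/300 ∈ [4/15, 4/5) → index 3
j=4: u_4=257/300 ∈ [4/5, 1) → index 4

0 2 3 3 4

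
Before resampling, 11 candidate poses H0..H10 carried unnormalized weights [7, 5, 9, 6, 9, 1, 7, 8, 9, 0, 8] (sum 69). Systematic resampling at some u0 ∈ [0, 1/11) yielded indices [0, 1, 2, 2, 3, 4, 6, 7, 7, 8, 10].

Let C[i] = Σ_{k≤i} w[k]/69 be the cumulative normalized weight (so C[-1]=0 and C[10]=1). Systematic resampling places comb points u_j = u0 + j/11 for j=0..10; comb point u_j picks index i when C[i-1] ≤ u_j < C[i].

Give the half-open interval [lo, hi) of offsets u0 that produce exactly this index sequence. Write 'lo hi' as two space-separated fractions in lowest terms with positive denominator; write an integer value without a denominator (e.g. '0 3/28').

C = [7/69, 4/23, 7/23, 9/23, 12/23, 37/69, 44/69, 52/69, 61/69, 61/69, 1]
j=0 picked index 0: u0 ∈ [0, 7/69)
j=1 picked index 1: u0 ∈ [8/759, 21/253)
j=2 picked index 2: u0 ∈ [-2/253, 31/253)
j=3 picked index 2: u0 ∈ [-25/253, 8/253)
j=4 picked index 3: u0 ∈ [-15/253, 7/253)
j=5 picked index 4: u0 ∈ [-16/253, 17/253)
j=6 picked index 6: u0 ∈ [-7/759, 70/759)
j=7 picked index 7: u0 ∈ [1/759, 89/759)
j=8 picked index 7: u0 ∈ [-68/759, 20/759)
j=9 picked index 8: u0 ∈ [-49/759, 50/759)
j=10 picked index 10: u0 ∈ [-19/759, 1/11)
intersection: [8/759, 20/759)

8/759 20/759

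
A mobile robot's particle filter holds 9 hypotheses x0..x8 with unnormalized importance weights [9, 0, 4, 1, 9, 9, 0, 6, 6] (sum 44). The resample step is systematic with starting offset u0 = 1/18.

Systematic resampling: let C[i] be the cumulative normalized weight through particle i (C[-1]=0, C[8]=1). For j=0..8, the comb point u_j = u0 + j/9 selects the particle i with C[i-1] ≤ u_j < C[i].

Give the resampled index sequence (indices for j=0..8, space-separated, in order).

0 0 2 4 4 5 5 7 8

C = [9/44, 9/44, 13/44, 7/22, 23/44, 8/11, 8/11, 19/22, 1]
j=0: u_0=1/18 ∈ [0, 9/44) → index 0
j=1: u_1=1/6 ∈ [0, 9/44) → index 0
j=2: u_2=5/18 ∈ [9/44, 13/44) → index 2
j=3: u_3=7/18 ∈ [7/22, 23/44) → index 4
j=4: u_4=1/2 ∈ [7/22, 23/44) → index 4
j=5: u_5=11/18 ∈ [23/44, 8/11) → index 5
j=6: u_6=13/18 ∈ [23/44, 8/11) → index 5
j=7: u_7=5/6 ∈ [8/11, 19/22) → index 7
j=8: u_8=17/18 ∈ [19/22, 1) → index 8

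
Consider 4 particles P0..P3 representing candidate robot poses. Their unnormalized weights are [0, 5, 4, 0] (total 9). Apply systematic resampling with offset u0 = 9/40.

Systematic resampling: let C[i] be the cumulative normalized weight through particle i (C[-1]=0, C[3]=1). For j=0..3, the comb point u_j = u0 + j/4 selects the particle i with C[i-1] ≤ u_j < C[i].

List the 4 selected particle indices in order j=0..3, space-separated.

1 1 2 2

C = [0, 5/9, 1, 1]
j=0: u_0=9/40 ∈ [0, 5/9) → index 1
j=1: u_1=19/40 ∈ [0, 5/9) → index 1
j=2: u_2=29/40 ∈ [5/9, 1) → index 2
j=3: u_3=39/40 ∈ [5/9, 1) → index 2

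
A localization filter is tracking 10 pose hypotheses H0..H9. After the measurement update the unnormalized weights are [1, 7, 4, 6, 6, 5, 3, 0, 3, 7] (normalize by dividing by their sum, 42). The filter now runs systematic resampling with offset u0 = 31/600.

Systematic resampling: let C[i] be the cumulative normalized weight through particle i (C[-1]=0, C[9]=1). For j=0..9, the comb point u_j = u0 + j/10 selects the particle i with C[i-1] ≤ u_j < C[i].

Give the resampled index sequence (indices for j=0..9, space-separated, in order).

C = [1/42, 4/21, 2/7, 3/7, 4/7, 29/42, 16/21, 16/21, 5/6, 1]
j=0: u_0=31/600 ∈ [1/42, 4/21) → index 1
j=1: u_1=91/600 ∈ [1/42, 4/21) → index 1
j=2: u_2=151/600 ∈ [4/21, 2/7) → index 2
j=3: u_3=211/600 ∈ [2/7, 3/7) → index 3
j=4: u_4=271/600 ∈ [3/7, 4/7) → index 4
j=5: u_5=331/600 ∈ [3/7, 4/7) → index 4
j=6: u_6=391/600 ∈ [4/7, 29/42) → index 5
j=7: u_7=451/600 ∈ [29/42, 16/21) → index 6
j=8: u_8=511/600 ∈ [5/6, 1) → index 9
j=9: u_9=571/600 ∈ [5/6, 1) → index 9

1 1 2 3 4 4 5 6 9 9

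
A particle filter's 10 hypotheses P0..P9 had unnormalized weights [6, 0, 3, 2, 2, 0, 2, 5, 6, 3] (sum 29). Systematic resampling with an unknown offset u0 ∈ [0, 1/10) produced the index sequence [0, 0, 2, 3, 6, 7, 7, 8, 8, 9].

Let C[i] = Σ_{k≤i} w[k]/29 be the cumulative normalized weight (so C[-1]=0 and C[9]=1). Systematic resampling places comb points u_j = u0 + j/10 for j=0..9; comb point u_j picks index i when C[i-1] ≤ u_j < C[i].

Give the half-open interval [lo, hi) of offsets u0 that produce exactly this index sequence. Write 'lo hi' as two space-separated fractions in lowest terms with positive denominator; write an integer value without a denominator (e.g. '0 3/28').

7/145 23/290

C = [6/29, 6/29, 9/29, 11/29, 13/29, 13/29, 15/29, 20/29, 26/29, 1]
j=0 picked index 0: u0 ∈ [0, 6/29)
j=1 picked index 0: u0 ∈ [-1/10, 31/290)
j=2 picked index 2: u0 ∈ [1/145, 16/145)
j=3 picked index 3: u0 ∈ [3/290, 23/290)
j=4 picked index 6: u0 ∈ [7/145, 17/145)
j=5 picked index 7: u0 ∈ [1/58, 11/58)
j=6 picked index 7: u0 ∈ [-12/145, 13/145)
j=7 picked index 8: u0 ∈ [-3/290, 57/290)
j=8 picked index 8: u0 ∈ [-16/145, 14/145)
j=9 picked index 9: u0 ∈ [-1/290, 1/10)
intersection: [7/145, 23/290)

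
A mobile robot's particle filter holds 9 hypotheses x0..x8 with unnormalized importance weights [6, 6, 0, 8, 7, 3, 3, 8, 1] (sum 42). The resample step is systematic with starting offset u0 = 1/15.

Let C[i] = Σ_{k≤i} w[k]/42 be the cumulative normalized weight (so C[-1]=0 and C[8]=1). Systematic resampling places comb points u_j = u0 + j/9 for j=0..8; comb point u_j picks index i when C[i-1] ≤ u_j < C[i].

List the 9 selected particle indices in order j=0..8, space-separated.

0 1 3 3 4 4 6 7 7

C = [1/7, 2/7, 2/7, 10/21, 9/14, 5/7, 11/14, 41/42, 1]
j=0: u_0=1/15 ∈ [0, 1/7) → index 0
j=1: u_1=8/45 ∈ [1/7, 2/7) → index 1
j=2: u_2=13/45 ∈ [2/7, 10/21) → index 3
j=3: u_3=2/5 ∈ [2/7, 10/21) → index 3
j=4: u_4=23/45 ∈ [10/21, 9/14) → index 4
j=5: u_5=28/45 ∈ [10/21, 9/14) → index 4
j=6: u_6=11/15 ∈ [5/7, 11/14) → index 6
j=7: u_7=38/45 ∈ [11/14, 41/42) → index 7
j=8: u_8=43/45 ∈ [11/14, 41/42) → index 7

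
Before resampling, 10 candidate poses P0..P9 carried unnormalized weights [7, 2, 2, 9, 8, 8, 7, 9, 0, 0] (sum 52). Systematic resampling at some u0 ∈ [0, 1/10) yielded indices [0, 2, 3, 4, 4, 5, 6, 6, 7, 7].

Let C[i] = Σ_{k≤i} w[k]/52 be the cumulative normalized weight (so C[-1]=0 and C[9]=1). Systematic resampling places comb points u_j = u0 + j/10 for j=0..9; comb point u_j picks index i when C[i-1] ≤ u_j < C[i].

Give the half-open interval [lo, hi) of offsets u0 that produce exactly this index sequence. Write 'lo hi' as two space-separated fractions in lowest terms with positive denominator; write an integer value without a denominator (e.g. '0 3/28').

C = [7/52, 9/52, 11/52, 5/13, 7/13, 9/13, 43/52, 1, 1, 1]
j=0 picked index 0: u0 ∈ [0, 7/52)
j=1 picked index 2: u0 ∈ [19/260, 29/260)
j=2 picked index 3: u0 ∈ [3/260, 12/65)
j=3 picked index 4: u0 ∈ [11/130, 31/130)
j=4 picked index 4: u0 ∈ [-1/65, 9/65)
j=5 picked index 5: u0 ∈ [1/26, 5/26)
j=6 picked index 6: u0 ∈ [6/65, 59/260)
j=7 picked index 6: u0 ∈ [-1/130, 33/260)
j=8 picked index 7: u0 ∈ [7/260, 1/5)
j=9 picked index 7: u0 ∈ [-19/260, 1/10)
intersection: [6/65, 1/10)

6/65 1/10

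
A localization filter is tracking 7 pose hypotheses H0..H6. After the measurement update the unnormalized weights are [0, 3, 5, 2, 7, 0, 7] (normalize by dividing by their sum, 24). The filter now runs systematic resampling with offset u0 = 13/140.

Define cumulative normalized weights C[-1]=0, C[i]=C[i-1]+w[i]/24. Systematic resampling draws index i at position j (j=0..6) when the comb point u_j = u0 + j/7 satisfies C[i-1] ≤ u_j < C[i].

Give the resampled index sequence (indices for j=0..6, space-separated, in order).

1 2 3 4 4 6 6

C = [0, 1/8, 1/3, 5/12, 17/24, 17/24, 1]
j=0: u_0=13/140 ∈ [0, 1/8) → index 1
j=1: u_1=33/140 ∈ [1/8, 1/3) → index 2
j=2: u_2=53/140 ∈ [1/3, 5/12) → index 3
j=3: u_3=73/140 ∈ [5/12, 17/24) → index 4
j=4: u_4=93/140 ∈ [5/12, 17/24) → index 4
j=5: u_5=113/140 ∈ [17/24, 1) → index 6
j=6: u_6=19/20 ∈ [17/24, 1) → index 6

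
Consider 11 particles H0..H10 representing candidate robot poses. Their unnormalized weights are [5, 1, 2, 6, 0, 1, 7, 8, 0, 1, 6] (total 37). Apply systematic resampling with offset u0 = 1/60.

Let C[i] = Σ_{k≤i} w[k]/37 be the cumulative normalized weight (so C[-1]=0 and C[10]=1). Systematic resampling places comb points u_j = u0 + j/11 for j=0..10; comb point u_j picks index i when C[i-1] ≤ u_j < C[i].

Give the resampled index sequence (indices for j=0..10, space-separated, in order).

0 0 2 3 5 6 6 7 7 9 10

C = [5/37, 6/37, 8/37, 14/37, 14/37, 15/37, 22/37, 30/37, 30/37, 31/37, 1]
j=0: u_0=1/60 ∈ [0, 5/37) → index 0
j=1: u_1=71/660 ∈ [0, 5/37) → index 0
j=2: u_2=131/660 ∈ [6/37, 8/37) → index 2
j=3: u_3=191/660 ∈ [8/37, 14/37) → index 3
j=4: u_4=251/660 ∈ [14/37, 15/37) → index 5
j=5: u_5=311/660 ∈ [15/37, 22/37) → index 6
j=6: u_6=371/660 ∈ [15/37, 22/37) → index 6
j=7: u_7=431/660 ∈ [22/37, 30/37) → index 7
j=8: u_8=491/660 ∈ [22/37, 30/37) → index 7
j=9: u_9=551/660 ∈ [30/37, 31/37) → index 9
j=10: u_10=611/660 ∈ [31/37, 1) → index 10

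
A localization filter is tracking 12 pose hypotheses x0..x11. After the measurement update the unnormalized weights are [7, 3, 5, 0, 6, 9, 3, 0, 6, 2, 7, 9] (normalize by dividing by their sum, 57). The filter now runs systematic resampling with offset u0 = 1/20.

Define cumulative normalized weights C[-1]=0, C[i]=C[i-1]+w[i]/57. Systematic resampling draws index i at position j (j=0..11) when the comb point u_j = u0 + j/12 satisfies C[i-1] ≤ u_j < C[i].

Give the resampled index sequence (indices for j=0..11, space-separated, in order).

C = [7/57, 10/57, 5/19, 5/19, 7/19, 10/19, 11/19, 11/19, 13/19, 41/57, 16/19, 1]
j=0: u_0=1/20 ∈ [0, 7/57) → index 0
j=1: u_1=2/15 ∈ [7/57, 10/57) → index 1
j=2: u_2=13/60 ∈ [10/57, 5/19) → index 2
j=3: u_3=3/10 ∈ [5/19, 7/19) → index 4
j=4: u_4=23/60 ∈ [7/19, 10/19) → index 5
j=5: u_5=7/15 ∈ [7/19, 10/19) → index 5
j=6: u_6=11/20 ∈ [10/19, 11/19) → index 6
j=7: u_7=19/30 ∈ [11/19, 13/19) → index 8
j=8: u_8=43/60 ∈ [13/19, 41/57) → index 9
j=9: u_9=4/5 ∈ [41/57, 16/19) → index 10
j=10: u_10=53/60 ∈ [16/19, 1) → index 11
j=11: u_11=29/30 ∈ [16/19, 1) → index 11

0 1 2 4 5 5 6 8 9 10 11 11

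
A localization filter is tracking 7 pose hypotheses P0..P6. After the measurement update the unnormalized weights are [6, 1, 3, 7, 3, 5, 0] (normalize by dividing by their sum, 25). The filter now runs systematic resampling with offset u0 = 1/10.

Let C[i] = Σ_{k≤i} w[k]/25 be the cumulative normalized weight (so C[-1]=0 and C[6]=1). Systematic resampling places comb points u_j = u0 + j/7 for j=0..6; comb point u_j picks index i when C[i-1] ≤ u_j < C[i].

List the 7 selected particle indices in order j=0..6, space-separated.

C = [6/25, 7/25, 2/5, 17/25, 4/5, 1, 1]
j=0: u_0=1/10 ∈ [0, 6/25) → index 0
j=1: u_1=17/70 ∈ [6/25, 7/25) → index 1
j=2: u_2=27/70 ∈ [7/25, 2/5) → index 2
j=3: u_3=37/70 ∈ [2/5, 17/25) → index 3
j=4: u_4=47/70 ∈ [2/5, 17/25) → index 3
j=5: u_5=57/70 ∈ [4/5, 1) → index 5
j=6: u_6=67/70 ∈ [4/5, 1) → index 5

0 1 2 3 3 5 5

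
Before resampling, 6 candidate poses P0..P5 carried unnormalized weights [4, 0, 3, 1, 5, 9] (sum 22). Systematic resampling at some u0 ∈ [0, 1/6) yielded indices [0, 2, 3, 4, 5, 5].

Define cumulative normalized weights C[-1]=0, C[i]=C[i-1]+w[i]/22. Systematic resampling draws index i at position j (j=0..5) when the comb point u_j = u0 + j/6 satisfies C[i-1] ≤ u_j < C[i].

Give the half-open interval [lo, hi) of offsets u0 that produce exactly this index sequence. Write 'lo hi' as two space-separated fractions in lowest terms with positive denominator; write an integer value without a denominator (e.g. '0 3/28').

1/66 1/33

C = [2/11, 2/11, 7/22, 4/11, 13/22, 1]
j=0 picked index 0: u0 ∈ [0, 2/11)
j=1 picked index 2: u0 ∈ [1/66, 5/33)
j=2 picked index 3: u0 ∈ [-1/66, 1/33)
j=3 picked index 4: u0 ∈ [-3/22, 1/11)
j=4 picked index 5: u0 ∈ [-5/66, 1/3)
j=5 picked index 5: u0 ∈ [-8/33, 1/6)
intersection: [1/66, 1/33)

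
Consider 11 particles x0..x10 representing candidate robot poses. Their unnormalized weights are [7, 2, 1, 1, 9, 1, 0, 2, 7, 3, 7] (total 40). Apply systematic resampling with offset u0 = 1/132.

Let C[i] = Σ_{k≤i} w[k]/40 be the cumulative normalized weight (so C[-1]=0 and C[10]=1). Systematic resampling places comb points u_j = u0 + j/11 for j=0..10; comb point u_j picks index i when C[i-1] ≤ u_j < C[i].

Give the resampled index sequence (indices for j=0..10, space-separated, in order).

C = [7/40, 9/40, 1/4, 11/40, 1/2, 21/40, 21/40, 23/40, 3/4, 33/40, 1]
j=0: u_0=1/132 ∈ [0, 7/40) → index 0
j=1: u_1=13/132 ∈ [0, 7/40) → index 0
j=2: u_2=25/132 ∈ [7/40, 9/40) → index 1
j=3: u_3=37/132 ∈ [11/40, 1/2) → index 4
j=4: u_4=49/132 ∈ [11/40, 1/2) → index 4
j=5: u_5=61/132 ∈ [11/40, 1/2) → index 4
j=6: u_6=73/132 ∈ [21/40, 23/40) → index 7
j=7: u_7=85/132 ∈ [23/40, 3/4) → index 8
j=8: u_8=97/132 ∈ [23/40, 3/4) → index 8
j=9: u_9=109/132 ∈ [33/40, 1) → index 10
j=10: u_10=11/12 ∈ [33/40, 1) → index 10

0 0 1 4 4 4 7 8 8 10 10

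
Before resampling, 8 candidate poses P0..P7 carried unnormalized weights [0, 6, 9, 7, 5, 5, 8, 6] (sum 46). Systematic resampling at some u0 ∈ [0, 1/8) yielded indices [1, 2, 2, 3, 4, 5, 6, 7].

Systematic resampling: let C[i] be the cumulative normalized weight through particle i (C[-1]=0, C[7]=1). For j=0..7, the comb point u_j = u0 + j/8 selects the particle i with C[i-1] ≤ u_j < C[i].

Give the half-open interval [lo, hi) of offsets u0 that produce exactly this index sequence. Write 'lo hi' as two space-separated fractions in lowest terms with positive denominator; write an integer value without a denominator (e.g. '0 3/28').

1/184 13/184

C = [0, 3/23, 15/46, 11/23, 27/46, 16/23, 20/23, 1]
j=0 picked index 1: u0 ∈ [0, 3/23)
j=1 picked index 2: u0 ∈ [1/184, 37/184)
j=2 picked index 2: u0 ∈ [-11/92, 7/92)
j=3 picked index 3: u0 ∈ [-9/184, 19/184)
j=4 picked index 4: u0 ∈ [-1/46, 2/23)
j=5 picked index 5: u0 ∈ [-7/184, 13/184)
j=6 picked index 6: u0 ∈ [-5/92, 11/92)
j=7 picked index 7: u0 ∈ [-1/184, 1/8)
intersection: [1/184, 13/184)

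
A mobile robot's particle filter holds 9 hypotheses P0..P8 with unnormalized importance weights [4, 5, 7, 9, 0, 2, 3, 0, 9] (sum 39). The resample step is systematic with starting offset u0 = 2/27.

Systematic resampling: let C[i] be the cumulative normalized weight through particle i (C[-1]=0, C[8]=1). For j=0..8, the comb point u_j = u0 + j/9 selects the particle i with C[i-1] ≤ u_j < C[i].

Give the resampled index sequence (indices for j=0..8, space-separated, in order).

C = [4/39, 3/13, 16/39, 25/39, 25/39, 9/13, 10/13, 10/13, 1]
j=0: u_0=2/27 ∈ [0, 4/39) → index 0
j=1: u_1=5/27 ∈ [4/39, 3/13) → index 1
j=2: u_2=8/27 ∈ [3/13, 16/39) → index 2
j=3: u_3=11/27 ∈ [3/13, 16/39) → index 2
j=4: u_4=14/27 ∈ [16/39, 25/39) → index 3
j=5: u_5=17/27 ∈ [16/39, 25/39) → index 3
j=6: u_6=20/27 ∈ [9/13, 10/13) → index 6
j=7: u_7=23/27 ∈ [10/13, 1) → index 8
j=8: u_8=26/27 ∈ [10/13, 1) → index 8

0 1 2 2 3 3 6 8 8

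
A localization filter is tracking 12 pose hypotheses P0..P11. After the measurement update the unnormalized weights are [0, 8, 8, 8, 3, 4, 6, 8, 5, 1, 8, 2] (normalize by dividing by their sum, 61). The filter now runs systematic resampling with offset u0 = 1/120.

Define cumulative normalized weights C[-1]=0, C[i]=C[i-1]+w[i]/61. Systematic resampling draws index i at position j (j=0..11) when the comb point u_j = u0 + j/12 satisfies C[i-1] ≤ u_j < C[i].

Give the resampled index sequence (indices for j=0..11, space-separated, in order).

1 1 2 2 3 4 6 6 7 8 10 10

C = [0, 8/61, 16/61, 24/61, 27/61, 31/61, 37/61, 45/61, 50/61, 51/61, 59/61, 1]
j=0: u_0=1/120 ∈ [0, 8/61) → index 1
j=1: u_1=11/120 ∈ [0, 8/61) → index 1
j=2: u_2=7/40 ∈ [8/61, 16/61) → index 2
j=3: u_3=31/120 ∈ [8/61, 16/61) → index 2
j=4: u_4=41/120 ∈ [16/61, 24/61) → index 3
j=5: u_5=17/40 ∈ [24/61, 27/61) → index 4
j=6: u_6=61/120 ∈ [31/61, 37/61) → index 6
j=7: u_7=71/120 ∈ [31/61, 37/61) → index 6
j=8: u_8=27/40 ∈ [37/61, 45/61) → index 7
j=9: u_9=91/120 ∈ [45/61, 50/61) → index 8
j=10: u_10=101/120 ∈ [51/61, 59/61) → index 10
j=11: u_11=37/40 ∈ [51/61, 59/61) → index 10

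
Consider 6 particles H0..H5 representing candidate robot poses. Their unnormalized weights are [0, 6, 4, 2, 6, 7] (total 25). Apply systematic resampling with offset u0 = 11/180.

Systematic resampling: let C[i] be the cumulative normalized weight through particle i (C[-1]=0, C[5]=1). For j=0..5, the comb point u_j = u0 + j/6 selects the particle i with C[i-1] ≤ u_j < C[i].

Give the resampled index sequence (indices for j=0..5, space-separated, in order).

1 1 2 4 5 5

C = [0, 6/25, 2/5, 12/25, 18/25, 1]
j=0: u_0=11/180 ∈ [0, 6/25) → index 1
j=1: u_1=41/180 ∈ [0, 6/25) → index 1
j=2: u_2=71/180 ∈ [6/25, 2/5) → index 2
j=3: u_3=101/180 ∈ [12/25, 18/25) → index 4
j=4: u_4=131/180 ∈ [18/25, 1) → index 5
j=5: u_5=161/180 ∈ [18/25, 1) → index 5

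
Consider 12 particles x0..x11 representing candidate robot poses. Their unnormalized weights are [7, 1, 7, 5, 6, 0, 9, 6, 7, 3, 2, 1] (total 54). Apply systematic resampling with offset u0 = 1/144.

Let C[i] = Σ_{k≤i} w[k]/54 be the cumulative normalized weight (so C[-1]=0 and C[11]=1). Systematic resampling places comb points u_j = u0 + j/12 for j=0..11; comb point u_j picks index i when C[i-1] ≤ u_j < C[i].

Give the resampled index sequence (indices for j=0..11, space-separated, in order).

0 0 2 2 3 4 6 6 7 7 8 9

C = [7/54, 4/27, 5/18, 10/27, 13/27, 13/27, 35/54, 41/54, 8/9, 17/18, 53/54, 1]
j=0: u_0=1/144 ∈ [0, 7/54) → index 0
j=1: u_1=13/144 ∈ [0, 7/54) → index 0
j=2: u_2=25/144 ∈ [4/27, 5/18) → index 2
j=3: u_3=37/144 ∈ [4/27, 5/18) → index 2
j=4: u_4=49/144 ∈ [5/18, 10/27) → index 3
j=5: u_5=61/144 ∈ [10/27, 13/27) → index 4
j=6: u_6=73/144 ∈ [13/27, 35/54) → index 6
j=7: u_7=85/144 ∈ [13/27, 35/54) → index 6
j=8: u_8=97/144 ∈ [35/54, 41/54) → index 7
j=9: u_9=109/144 ∈ [35/54, 41/54) → index 7
j=10: u_10=121/144 ∈ [41/54, 8/9) → index 8
j=11: u_11=133/144 ∈ [8/9, 17/18) → index 9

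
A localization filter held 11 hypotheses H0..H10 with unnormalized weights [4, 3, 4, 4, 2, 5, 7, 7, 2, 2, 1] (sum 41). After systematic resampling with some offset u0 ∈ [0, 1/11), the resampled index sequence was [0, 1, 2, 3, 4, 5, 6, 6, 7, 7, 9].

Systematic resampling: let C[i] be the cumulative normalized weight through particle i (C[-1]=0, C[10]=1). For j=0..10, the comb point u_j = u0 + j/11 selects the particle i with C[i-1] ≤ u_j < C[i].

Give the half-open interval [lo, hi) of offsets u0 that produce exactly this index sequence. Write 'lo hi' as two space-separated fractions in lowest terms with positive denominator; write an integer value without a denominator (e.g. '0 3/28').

C = [4/41, 7/41, 11/41, 15/41, 17/41, 22/41, 29/41, 36/41, 38/41, 40/41, 1]
j=0 picked index 0: u0 ∈ [0, 4/41)
j=1 picked index 1: u0 ∈ [3/451, 36/451)
j=2 picked index 2: u0 ∈ [-5/451, 39/451)
j=3 picked index 3: u0 ∈ [-2/451, 42/451)
j=4 picked index 4: u0 ∈ [1/451, 23/451)
j=5 picked index 5: u0 ∈ [-18/451, 37/451)
j=6 picked index 6: u0 ∈ [-4/451, 73/451)
j=7 picked index 6: u0 ∈ [-45/451, 32/451)
j=8 picked index 7: u0 ∈ [-9/451, 68/451)
j=9 picked index 7: u0 ∈ [-50/451, 27/451)
j=10 picked index 9: u0 ∈ [8/451, 30/451)
intersection: [8/451, 23/451)

8/451 23/451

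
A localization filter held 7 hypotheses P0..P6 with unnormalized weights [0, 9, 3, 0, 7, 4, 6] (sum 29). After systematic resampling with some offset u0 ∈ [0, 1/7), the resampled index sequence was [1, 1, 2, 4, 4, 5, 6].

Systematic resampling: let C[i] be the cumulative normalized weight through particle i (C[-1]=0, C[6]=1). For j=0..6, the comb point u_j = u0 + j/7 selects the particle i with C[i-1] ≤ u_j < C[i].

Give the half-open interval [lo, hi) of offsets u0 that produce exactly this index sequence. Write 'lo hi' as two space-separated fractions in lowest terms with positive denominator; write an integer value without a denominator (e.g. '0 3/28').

5/203 16/203

C = [0, 9/29, 12/29, 12/29, 19/29, 23/29, 1]
j=0 picked index 1: u0 ∈ [0, 9/29)
j=1 picked index 1: u0 ∈ [-1/7, 34/203)
j=2 picked index 2: u0 ∈ [5/203, 26/203)
j=3 picked index 4: u0 ∈ [-3/203, 46/203)
j=4 picked index 4: u0 ∈ [-32/203, 17/203)
j=5 picked index 5: u0 ∈ [-12/203, 16/203)
j=6 picked index 6: u0 ∈ [-13/203, 1/7)
intersection: [5/203, 16/203)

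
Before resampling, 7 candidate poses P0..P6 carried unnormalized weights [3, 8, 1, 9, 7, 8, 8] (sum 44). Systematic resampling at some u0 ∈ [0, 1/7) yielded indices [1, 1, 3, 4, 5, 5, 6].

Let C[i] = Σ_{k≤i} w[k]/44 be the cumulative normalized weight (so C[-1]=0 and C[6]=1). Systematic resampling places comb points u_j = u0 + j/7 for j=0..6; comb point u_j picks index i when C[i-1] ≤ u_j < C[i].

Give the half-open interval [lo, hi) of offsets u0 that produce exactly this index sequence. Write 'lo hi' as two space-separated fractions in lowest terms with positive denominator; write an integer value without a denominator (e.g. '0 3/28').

C = [3/44, 1/4, 3/11, 21/44, 7/11, 9/11, 1]
j=0 picked index 1: u0 ∈ [3/44, 1/4)
j=1 picked index 1: u0 ∈ [-23/308, 3/28)
j=2 picked index 3: u0 ∈ [-1/77, 59/308)
j=3 picked index 4: u0 ∈ [15/308, 16/77)
j=4 picked index 5: u0 ∈ [5/77, 19/77)
j=5 picked index 5: u0 ∈ [-6/77, 8/77)
j=6 picked index 6: u0 ∈ [-3/77, 1/7)
intersection: [3/44, 8/77)

3/44 8/77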